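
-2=-2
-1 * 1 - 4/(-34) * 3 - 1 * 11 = -11.65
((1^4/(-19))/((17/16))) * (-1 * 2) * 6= 192/323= 0.59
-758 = -758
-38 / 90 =-19 / 45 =-0.42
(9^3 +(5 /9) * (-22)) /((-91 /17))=-109667 /819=-133.90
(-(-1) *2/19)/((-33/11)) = -0.04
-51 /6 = -17 /2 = -8.50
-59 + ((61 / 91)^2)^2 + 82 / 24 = -45573348895 / 822899532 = -55.38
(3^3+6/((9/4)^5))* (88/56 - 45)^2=49302919424/964467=51119.34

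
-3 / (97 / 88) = -264 / 97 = -2.72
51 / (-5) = -51 / 5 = -10.20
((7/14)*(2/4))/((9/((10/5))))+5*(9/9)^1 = 91/18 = 5.06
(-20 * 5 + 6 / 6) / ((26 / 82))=-312.23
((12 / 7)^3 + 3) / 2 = 2757 / 686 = 4.02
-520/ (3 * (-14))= 260/ 21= 12.38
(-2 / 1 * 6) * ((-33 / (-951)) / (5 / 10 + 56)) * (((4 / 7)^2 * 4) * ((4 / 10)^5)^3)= -553648128 / 53565338134765625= -0.00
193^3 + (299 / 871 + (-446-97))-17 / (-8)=7188516.47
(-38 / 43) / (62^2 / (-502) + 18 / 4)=19076 / 68155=0.28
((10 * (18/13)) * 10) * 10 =18000/13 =1384.62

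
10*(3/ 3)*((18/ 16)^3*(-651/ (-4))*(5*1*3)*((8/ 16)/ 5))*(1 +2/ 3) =11864475/ 2048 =5793.20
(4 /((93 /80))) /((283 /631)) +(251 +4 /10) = 34092583 /131595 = 259.07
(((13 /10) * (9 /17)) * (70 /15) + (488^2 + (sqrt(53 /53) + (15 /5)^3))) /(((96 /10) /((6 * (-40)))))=-101224465 /17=-5954380.29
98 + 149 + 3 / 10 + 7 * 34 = 4853 / 10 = 485.30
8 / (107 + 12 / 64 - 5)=128 / 1635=0.08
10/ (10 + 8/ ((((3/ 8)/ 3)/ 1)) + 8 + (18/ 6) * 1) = 2/ 17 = 0.12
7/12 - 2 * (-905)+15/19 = 412993/228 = 1811.37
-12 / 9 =-1.33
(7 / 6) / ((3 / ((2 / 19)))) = 7 / 171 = 0.04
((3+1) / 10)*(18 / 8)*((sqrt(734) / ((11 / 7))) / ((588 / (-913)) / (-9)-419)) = -15687*sqrt(734) / 11474450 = -0.04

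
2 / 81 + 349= 28271 / 81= 349.02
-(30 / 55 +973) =-10709 / 11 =-973.55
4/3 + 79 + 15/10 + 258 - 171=1013/6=168.83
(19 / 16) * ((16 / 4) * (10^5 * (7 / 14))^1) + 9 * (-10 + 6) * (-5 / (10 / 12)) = 237716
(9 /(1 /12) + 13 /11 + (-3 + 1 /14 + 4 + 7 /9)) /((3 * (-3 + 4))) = 153889 /4158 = 37.01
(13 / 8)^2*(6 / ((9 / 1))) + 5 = 649 / 96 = 6.76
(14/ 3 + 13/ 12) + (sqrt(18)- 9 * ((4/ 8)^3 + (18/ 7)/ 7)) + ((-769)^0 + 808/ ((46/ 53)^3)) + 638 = 3 * sqrt(2) + 8948316019/ 4769464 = 1880.41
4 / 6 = 2 / 3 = 0.67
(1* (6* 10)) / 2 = 30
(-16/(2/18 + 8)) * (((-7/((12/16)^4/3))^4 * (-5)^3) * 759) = 5217981537714176000/1436859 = 3631519542080.45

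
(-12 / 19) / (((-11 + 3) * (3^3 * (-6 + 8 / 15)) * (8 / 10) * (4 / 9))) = -75 / 49856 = -0.00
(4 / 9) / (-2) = -2 / 9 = -0.22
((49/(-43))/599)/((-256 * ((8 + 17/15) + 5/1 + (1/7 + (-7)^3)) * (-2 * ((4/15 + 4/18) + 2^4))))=33075/48249360830464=0.00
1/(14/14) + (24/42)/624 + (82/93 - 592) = -19976653/33852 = -590.12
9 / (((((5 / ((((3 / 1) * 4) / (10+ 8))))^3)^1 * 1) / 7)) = 56 / 375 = 0.15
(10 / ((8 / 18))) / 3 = 15 / 2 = 7.50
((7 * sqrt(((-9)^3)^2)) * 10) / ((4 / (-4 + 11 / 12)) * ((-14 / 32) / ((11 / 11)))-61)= -944055 / 1118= -844.41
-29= -29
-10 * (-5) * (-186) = -9300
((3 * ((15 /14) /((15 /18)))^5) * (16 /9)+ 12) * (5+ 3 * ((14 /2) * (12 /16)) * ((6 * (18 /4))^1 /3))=75812811 /16807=4510.79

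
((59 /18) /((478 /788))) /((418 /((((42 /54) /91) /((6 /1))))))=11623 /631180836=0.00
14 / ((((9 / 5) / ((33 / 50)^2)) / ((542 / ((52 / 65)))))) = 229537 / 100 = 2295.37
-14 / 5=-2.80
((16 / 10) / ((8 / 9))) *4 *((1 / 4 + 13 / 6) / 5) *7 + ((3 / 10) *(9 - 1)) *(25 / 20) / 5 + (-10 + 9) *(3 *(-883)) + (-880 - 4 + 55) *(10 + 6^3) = -4617001 / 25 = -184680.04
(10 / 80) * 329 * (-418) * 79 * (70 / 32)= -190124165 / 64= -2970690.08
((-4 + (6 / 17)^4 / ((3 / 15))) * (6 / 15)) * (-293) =191975944 / 417605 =459.71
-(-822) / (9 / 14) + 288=4700 / 3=1566.67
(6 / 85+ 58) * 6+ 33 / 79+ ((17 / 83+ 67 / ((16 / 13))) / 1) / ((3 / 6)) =2042673391 / 4458760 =458.13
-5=-5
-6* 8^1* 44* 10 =-21120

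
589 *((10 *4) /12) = 5890 /3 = 1963.33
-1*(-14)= 14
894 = 894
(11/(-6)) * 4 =-22/3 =-7.33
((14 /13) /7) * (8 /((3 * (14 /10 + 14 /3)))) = 80 /1183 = 0.07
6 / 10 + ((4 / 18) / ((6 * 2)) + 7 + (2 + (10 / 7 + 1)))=22769 / 1890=12.05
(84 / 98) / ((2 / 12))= 36 / 7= 5.14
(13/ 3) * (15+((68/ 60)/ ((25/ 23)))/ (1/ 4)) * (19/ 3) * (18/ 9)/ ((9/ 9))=3551366/ 3375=1052.26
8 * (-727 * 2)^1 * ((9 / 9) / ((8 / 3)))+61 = -4301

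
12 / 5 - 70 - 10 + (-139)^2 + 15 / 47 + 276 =4587134 / 235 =19519.72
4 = 4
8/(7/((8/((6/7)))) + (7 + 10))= 0.45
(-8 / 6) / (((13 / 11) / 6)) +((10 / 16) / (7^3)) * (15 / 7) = -1689329 / 249704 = -6.77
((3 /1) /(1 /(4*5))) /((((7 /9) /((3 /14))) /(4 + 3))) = 810 /7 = 115.71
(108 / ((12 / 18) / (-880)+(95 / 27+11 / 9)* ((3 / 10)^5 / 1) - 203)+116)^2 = 373918410173161841296 / 28044901682786641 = 13332.85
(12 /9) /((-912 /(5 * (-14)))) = 0.10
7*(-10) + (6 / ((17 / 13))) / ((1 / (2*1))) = -60.82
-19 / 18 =-1.06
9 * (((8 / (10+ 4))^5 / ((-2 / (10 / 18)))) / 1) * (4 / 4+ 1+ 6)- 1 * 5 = -104515 / 16807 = -6.22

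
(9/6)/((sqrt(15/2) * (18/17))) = 17 * sqrt(30)/180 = 0.52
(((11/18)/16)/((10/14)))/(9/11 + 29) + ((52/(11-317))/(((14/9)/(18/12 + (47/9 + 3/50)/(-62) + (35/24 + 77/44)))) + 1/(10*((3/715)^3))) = 5054665372921231/3733689600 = 1353799.03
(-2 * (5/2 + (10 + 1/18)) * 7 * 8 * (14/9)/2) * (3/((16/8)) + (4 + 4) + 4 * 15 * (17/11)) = -99621704/891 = -111808.87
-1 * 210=-210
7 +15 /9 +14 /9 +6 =146 /9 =16.22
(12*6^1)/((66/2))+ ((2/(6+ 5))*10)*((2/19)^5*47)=59456456/27237089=2.18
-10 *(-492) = 4920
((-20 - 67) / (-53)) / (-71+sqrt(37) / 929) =-1777001419 / 76860417044 - 26941 * sqrt(37) / 76860417044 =-0.02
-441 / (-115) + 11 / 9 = 5234 / 1035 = 5.06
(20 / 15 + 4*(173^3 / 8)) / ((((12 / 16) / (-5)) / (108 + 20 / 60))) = -50482766750 / 27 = -1869732101.85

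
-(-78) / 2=39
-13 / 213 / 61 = -13 / 12993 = -0.00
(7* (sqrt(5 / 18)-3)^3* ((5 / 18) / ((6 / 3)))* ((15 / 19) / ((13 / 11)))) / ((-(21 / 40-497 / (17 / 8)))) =-1379125 / 16797729 + 11477125* sqrt(10) / 907077366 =-0.04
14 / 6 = 7 / 3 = 2.33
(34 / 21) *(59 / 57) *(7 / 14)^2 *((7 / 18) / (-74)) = -1003 / 455544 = -0.00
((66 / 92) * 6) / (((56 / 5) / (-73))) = -36135 / 1288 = -28.06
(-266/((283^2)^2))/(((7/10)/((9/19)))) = -180/6414247921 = -0.00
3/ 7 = 0.43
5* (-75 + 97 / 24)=-8515 / 24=-354.79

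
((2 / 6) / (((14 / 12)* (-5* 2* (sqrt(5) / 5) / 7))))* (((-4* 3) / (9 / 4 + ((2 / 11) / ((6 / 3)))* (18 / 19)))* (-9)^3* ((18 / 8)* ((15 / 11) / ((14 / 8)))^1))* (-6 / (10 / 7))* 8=47869056* sqrt(5) / 1085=98652.96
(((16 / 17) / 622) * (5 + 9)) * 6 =0.13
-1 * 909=-909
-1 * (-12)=12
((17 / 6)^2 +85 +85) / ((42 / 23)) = 147407 / 1512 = 97.49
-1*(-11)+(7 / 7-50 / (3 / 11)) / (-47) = 2098 / 141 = 14.88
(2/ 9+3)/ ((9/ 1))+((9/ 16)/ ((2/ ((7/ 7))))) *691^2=348084577/ 2592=134291.89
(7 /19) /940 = 7 /17860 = 0.00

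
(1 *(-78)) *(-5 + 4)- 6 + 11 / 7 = 515 / 7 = 73.57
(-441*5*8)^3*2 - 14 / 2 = -10978063488007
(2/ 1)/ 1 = 2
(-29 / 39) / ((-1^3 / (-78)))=-58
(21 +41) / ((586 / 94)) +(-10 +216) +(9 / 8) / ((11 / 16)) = 701266 / 3223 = 217.58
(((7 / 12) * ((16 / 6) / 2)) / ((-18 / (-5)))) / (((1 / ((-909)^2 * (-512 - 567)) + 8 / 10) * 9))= 1926203825 / 64192118238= 0.03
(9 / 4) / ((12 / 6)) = 9 / 8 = 1.12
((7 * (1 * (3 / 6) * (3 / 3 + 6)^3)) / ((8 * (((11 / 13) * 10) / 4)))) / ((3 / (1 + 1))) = 31213 / 660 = 47.29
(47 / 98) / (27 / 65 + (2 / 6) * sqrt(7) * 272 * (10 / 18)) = -60131565 / 5360736078782 + 3645837000 * sqrt(7) / 2680368039391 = 0.00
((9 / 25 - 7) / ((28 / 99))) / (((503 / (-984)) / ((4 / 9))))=1796784 / 88025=20.41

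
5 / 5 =1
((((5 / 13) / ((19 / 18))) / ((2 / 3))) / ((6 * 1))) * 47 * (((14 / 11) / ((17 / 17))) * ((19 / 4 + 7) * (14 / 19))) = 4870845 / 103246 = 47.18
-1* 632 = -632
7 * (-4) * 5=-140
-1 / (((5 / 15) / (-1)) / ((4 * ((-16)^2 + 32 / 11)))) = 34176 / 11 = 3106.91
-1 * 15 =-15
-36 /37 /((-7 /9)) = 324 /259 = 1.25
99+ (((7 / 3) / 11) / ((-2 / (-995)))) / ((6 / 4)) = 16766 / 99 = 169.35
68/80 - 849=-848.15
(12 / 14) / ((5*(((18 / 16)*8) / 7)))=2 / 15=0.13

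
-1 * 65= -65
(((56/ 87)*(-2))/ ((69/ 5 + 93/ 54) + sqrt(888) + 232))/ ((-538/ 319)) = 411678960/ 131560348901 - 3326400*sqrt(222)/ 131560348901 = 0.00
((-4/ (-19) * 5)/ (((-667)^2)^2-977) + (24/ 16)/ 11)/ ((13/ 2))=1410224327131/ 67220692923956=0.02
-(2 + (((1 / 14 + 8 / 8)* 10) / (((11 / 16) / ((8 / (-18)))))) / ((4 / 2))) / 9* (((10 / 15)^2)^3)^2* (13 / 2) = 0.01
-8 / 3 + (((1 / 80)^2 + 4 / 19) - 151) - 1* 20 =-63276743 / 364800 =-173.46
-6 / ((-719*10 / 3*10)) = 9 / 35950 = 0.00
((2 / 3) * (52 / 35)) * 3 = 104 / 35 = 2.97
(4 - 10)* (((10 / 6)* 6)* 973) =-58380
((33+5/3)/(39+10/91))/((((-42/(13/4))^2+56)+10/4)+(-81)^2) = 3198832/24491319003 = 0.00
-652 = -652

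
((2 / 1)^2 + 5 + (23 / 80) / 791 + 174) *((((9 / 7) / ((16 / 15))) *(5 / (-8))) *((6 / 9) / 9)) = -57901315 / 5669888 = -10.21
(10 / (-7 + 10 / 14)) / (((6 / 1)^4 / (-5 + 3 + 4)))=-35 / 14256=-0.00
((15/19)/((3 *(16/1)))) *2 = 5/152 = 0.03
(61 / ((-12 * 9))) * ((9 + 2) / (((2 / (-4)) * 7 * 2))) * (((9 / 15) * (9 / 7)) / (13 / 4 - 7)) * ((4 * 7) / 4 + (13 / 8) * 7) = -671 / 200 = -3.36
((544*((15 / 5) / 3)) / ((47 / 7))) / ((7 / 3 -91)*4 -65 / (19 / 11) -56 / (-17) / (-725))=-2675215200 / 12953318299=-0.21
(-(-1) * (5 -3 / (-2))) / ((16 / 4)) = 13 / 8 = 1.62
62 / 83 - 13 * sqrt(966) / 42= 62 / 83 - 13 * sqrt(966) / 42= -8.87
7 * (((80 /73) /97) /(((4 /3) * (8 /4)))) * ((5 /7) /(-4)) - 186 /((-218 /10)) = 13162485 /1543658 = 8.53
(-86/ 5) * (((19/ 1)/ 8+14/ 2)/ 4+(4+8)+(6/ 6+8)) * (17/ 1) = -6825.71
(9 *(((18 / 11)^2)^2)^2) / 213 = 33059881728 / 15219480551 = 2.17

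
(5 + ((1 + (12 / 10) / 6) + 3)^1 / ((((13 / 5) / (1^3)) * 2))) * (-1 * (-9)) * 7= 9513 / 26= 365.88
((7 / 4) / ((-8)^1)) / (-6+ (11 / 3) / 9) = 189 / 4832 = 0.04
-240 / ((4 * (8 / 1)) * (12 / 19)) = -95 / 8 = -11.88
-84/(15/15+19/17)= -39.67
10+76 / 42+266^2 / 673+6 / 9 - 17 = 1421941 / 14133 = 100.61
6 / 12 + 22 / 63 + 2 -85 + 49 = -4177 / 126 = -33.15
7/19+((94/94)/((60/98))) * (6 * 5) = 938/19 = 49.37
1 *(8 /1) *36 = 288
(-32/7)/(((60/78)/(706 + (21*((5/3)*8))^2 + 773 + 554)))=-16730064/35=-478001.83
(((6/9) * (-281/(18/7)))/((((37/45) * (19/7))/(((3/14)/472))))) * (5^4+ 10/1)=-6245225/663632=-9.41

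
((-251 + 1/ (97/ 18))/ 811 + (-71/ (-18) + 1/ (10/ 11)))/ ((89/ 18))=33525208/ 35006815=0.96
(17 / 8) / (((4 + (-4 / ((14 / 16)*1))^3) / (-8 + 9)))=-5831 / 251168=-0.02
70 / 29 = 2.41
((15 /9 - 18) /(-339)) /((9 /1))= 49 /9153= 0.01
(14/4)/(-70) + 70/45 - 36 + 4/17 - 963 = -3051613/3060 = -997.26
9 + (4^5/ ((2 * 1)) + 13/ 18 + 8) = 9535/ 18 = 529.72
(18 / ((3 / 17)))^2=10404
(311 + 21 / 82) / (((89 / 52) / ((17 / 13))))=867782 / 3649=237.81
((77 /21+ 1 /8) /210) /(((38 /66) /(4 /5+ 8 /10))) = 143 /2850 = 0.05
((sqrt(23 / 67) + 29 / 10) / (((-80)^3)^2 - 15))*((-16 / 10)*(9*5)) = -1044 / 1310719999925 - 72*sqrt(1541) / 17563647998995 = -0.00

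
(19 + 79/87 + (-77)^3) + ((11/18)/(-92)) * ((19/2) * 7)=-43847211883/96048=-456513.53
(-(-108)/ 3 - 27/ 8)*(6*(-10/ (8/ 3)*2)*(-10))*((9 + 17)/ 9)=84825/ 2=42412.50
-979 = -979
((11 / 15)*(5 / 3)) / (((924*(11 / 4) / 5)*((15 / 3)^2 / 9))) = 1 / 1155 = 0.00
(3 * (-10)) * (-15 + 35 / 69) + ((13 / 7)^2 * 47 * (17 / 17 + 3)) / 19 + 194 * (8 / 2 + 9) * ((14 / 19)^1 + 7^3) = 18573062870 / 21413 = 867373.23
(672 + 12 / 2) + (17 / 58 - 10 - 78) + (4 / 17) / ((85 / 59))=49486153 / 83810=590.46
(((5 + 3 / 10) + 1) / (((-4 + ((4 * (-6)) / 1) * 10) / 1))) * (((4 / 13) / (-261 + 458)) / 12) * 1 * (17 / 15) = -119 / 31244200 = -0.00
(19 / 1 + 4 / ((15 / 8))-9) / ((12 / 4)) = 182 / 45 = 4.04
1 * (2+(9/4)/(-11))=79/44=1.80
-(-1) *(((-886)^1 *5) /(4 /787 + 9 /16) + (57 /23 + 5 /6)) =-7801.72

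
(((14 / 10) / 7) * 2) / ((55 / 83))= 166 / 275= 0.60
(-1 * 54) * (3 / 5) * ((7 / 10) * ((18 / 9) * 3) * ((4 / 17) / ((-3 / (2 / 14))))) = 648 / 425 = 1.52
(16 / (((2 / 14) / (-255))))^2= 815673600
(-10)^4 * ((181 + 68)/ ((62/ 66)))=82170000/ 31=2650645.16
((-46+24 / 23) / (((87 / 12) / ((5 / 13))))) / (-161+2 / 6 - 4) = 31020 / 2141737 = 0.01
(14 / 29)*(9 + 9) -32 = -676 / 29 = -23.31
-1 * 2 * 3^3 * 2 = -108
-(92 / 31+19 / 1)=-681 / 31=-21.97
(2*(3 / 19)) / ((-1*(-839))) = 6 / 15941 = 0.00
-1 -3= -4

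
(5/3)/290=1/174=0.01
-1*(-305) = 305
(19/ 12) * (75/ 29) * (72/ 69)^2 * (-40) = -2736000/ 15341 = -178.35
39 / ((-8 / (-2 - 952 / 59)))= 20865 / 236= 88.41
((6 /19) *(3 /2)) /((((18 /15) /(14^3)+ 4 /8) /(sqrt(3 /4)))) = 30870 *sqrt(3) /65227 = 0.82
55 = 55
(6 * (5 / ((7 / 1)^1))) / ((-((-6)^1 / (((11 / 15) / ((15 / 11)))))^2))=-14641 / 425250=-0.03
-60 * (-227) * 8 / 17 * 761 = 82918560 / 17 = 4877562.35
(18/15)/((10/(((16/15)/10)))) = 8/625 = 0.01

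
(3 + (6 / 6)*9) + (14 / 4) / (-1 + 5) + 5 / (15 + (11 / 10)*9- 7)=18837 / 1432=13.15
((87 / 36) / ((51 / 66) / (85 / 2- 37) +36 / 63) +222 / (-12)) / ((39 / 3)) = -109303 / 94068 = -1.16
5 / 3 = 1.67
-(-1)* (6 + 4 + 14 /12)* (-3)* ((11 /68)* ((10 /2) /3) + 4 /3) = -7303 /136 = -53.70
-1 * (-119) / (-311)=-119 / 311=-0.38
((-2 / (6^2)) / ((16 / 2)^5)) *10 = -5 / 294912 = -0.00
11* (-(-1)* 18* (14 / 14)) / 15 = 66 / 5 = 13.20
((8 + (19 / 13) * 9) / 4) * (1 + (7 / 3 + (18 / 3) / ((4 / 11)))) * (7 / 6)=229075 / 1872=122.37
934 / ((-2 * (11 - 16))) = 467 / 5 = 93.40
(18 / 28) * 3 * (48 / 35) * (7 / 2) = 324 / 35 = 9.26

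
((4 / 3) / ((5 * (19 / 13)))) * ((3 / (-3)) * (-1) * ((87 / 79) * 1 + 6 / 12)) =6578 / 22515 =0.29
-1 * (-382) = 382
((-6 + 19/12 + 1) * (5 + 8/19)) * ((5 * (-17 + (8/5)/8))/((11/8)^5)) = 968654848/3059969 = 316.56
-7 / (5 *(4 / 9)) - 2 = -103 / 20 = -5.15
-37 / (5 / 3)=-111 / 5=-22.20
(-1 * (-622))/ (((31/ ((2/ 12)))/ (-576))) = -59712/ 31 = -1926.19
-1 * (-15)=15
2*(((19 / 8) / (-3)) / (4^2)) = -0.10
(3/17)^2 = 9/289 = 0.03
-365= -365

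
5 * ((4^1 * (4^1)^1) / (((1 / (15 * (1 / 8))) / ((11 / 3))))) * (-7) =-3850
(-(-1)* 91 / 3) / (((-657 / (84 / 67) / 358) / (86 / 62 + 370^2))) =-2836939.84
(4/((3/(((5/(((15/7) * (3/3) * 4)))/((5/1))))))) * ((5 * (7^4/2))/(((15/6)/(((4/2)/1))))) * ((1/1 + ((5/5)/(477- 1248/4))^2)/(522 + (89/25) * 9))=915174764/678768255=1.35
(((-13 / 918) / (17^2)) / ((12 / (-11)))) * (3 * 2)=143 / 530604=0.00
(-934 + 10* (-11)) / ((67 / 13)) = -13572 / 67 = -202.57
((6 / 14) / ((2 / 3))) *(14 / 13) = 9 / 13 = 0.69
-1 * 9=-9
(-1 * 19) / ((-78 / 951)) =6023 / 26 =231.65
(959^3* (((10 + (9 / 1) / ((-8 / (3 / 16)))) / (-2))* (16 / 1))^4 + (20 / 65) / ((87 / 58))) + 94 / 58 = 2458797202976180205423109 / 74121216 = 33172650634552193.60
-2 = -2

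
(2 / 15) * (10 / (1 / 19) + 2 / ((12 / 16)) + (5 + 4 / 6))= 238 / 9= 26.44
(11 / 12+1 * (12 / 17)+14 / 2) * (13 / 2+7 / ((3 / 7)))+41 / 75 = 6041303 / 30600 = 197.43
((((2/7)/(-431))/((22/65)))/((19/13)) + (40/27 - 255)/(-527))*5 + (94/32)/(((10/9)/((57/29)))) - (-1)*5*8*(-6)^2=60264424144951907/41630723275680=1447.59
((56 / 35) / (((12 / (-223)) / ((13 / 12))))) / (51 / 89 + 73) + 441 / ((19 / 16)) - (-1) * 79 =5037909031 / 11197080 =449.93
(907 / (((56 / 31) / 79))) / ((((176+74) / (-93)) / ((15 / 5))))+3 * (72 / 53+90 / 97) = -3185521795377 / 71974000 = -44259.34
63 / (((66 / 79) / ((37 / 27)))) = 103.34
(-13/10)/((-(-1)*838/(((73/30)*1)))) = -949/251400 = -0.00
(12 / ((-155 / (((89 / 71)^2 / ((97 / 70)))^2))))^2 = 544420784015464117305600 / 54938540087246723658355201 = 0.01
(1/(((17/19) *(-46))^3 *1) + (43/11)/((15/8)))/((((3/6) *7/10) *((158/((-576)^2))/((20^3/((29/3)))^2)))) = 2619762481499406336000000/305804649671213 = 8566784332.14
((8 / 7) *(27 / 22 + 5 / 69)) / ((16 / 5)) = 9865 / 21252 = 0.46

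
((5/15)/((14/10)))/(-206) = -5/4326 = -0.00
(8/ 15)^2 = 64/ 225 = 0.28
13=13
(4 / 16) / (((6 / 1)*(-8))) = -0.01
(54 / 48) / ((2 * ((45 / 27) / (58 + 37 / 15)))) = 8163 / 400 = 20.41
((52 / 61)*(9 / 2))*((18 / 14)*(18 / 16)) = 9477 / 1708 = 5.55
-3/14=-0.21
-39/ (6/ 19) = -123.50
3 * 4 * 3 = 36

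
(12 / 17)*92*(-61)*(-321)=1271613.18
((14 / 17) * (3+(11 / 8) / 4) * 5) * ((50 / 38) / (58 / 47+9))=4400375 / 2485808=1.77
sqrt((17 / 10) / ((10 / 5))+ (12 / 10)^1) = sqrt(205) / 10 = 1.43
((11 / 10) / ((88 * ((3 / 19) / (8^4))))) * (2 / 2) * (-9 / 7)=-14592 / 35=-416.91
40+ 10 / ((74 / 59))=1775 / 37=47.97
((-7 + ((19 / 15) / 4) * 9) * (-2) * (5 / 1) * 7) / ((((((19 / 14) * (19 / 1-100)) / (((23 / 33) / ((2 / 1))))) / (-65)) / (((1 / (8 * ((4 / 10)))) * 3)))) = 30400825 / 541728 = 56.12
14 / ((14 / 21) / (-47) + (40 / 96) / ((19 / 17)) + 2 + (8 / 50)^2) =31255000 / 5322777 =5.87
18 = 18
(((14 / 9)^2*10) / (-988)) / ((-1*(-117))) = -0.00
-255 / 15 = -17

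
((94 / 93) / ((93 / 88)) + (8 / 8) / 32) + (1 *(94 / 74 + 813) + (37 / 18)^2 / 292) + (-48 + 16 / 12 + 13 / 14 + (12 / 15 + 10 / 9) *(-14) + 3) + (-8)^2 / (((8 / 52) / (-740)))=-72314045403223019 / 235478365920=-307094.22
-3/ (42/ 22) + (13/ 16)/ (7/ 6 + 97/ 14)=-28009/ 19040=-1.47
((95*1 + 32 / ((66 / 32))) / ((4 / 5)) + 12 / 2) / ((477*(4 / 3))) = 359 / 1584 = 0.23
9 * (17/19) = 153/19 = 8.05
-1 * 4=-4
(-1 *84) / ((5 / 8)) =-672 / 5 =-134.40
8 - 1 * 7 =1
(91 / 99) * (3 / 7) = 13 / 33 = 0.39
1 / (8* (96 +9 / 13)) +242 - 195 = 472645 / 10056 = 47.00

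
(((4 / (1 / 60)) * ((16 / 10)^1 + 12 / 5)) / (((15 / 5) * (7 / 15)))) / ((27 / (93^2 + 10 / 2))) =13846400 / 63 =219784.13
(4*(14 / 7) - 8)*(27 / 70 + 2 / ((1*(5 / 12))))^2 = 0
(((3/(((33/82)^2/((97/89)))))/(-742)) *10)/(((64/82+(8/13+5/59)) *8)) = -0.02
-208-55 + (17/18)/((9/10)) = -261.95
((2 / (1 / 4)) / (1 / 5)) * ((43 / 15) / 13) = 344 / 39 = 8.82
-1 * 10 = -10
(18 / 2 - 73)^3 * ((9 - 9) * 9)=0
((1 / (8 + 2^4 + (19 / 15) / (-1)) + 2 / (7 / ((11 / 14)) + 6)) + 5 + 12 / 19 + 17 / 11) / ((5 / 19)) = 3907639 / 139810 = 27.95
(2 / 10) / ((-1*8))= -1 / 40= -0.02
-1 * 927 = -927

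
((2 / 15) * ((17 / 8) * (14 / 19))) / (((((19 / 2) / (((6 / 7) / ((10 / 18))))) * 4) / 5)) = 153 / 3610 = 0.04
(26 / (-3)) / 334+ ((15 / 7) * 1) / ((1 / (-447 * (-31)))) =104135264 / 3507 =29693.55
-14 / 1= -14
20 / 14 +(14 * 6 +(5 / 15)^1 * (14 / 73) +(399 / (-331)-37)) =23994542 / 507423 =47.29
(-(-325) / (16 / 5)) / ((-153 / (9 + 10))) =-30875 / 2448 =-12.61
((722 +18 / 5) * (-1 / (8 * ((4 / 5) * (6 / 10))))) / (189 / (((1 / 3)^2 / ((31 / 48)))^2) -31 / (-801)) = -38747040 / 1309371397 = -0.03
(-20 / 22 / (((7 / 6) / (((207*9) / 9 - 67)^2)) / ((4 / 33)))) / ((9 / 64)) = -14336000 / 1089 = -13164.37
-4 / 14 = -2 / 7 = -0.29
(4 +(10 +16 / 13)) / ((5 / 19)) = 57.88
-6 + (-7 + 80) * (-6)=-444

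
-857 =-857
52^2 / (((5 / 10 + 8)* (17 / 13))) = 70304 / 289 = 243.27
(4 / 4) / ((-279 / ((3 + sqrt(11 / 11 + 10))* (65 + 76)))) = -3.19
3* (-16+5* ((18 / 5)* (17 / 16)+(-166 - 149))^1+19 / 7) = -263619 / 56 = -4707.48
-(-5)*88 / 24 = 55 / 3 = 18.33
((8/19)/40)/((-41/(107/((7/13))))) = -1391/27265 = -0.05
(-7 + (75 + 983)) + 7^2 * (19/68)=72399/68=1064.69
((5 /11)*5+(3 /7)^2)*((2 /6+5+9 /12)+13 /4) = 5296 /231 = 22.93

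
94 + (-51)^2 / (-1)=-2507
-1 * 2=-2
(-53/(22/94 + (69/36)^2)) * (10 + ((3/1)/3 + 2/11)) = -832464/5489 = -151.66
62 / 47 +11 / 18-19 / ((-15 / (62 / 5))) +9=563371 / 21150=26.64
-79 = -79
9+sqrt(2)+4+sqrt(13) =sqrt(2)+sqrt(13)+13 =18.02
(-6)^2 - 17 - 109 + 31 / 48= -4289 / 48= -89.35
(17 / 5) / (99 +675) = 17 / 3870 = 0.00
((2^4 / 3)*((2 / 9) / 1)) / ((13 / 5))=160 / 351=0.46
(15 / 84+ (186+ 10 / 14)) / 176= 5233 / 4928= 1.06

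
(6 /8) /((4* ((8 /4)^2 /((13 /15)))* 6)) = 13 /1920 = 0.01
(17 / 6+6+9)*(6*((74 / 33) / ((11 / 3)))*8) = 63344 / 121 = 523.50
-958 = -958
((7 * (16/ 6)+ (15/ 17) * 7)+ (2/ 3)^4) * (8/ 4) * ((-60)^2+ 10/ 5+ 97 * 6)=288537008/ 1377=209540.31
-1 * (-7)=7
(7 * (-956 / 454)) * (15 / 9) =-16730 / 681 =-24.57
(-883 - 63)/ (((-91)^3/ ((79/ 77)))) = 6794/ 5274997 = 0.00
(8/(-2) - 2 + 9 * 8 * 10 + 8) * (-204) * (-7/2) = 515508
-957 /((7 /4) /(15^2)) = -123042.86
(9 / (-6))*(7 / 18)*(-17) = 119 / 12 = 9.92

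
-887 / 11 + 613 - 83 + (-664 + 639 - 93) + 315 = 7110 / 11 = 646.36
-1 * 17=-17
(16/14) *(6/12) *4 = 2.29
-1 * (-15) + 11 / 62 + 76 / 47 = 48939 / 2914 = 16.79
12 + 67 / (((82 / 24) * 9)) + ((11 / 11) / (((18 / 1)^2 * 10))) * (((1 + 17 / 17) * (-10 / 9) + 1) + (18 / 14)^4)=20351160919 / 1435269780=14.18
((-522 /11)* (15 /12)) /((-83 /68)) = 44370 /913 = 48.60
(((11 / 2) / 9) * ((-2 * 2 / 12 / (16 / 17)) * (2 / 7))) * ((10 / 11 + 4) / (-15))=17 / 840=0.02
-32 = -32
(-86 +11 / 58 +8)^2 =6054.45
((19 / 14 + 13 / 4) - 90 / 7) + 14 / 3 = -43 / 12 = -3.58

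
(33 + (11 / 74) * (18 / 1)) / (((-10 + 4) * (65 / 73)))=-3212 / 481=-6.68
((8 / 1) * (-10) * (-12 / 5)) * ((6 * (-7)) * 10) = -80640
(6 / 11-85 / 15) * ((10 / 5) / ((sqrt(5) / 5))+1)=-28.02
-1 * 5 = -5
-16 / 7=-2.29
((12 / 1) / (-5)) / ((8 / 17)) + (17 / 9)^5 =11187071 / 590490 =18.95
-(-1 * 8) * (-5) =-40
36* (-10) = -360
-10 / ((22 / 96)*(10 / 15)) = -65.45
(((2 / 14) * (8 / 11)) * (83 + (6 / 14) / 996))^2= 148830837796 / 2001399169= 74.36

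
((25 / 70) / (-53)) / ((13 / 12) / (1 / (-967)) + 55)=30 / 4418981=0.00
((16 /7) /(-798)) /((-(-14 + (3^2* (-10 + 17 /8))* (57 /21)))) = -64 /4611243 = -0.00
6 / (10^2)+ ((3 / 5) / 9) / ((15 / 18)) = 7 / 50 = 0.14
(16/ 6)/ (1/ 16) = 128/ 3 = 42.67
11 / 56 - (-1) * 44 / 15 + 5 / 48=1811 / 560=3.23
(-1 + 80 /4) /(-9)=-2.11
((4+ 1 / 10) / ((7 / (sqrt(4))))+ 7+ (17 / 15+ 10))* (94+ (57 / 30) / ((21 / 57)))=14069407 / 7350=1914.21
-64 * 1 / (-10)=32 / 5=6.40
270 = 270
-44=-44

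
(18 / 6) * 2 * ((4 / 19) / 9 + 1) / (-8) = -175 / 228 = -0.77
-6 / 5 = -1.20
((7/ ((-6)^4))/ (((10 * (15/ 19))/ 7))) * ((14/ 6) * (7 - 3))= 6517/ 145800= 0.04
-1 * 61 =-61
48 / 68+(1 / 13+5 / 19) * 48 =71508 / 4199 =17.03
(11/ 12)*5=55/ 12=4.58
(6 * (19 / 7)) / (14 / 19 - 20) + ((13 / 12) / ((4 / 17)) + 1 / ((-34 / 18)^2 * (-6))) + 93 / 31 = 39757607 / 5923344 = 6.71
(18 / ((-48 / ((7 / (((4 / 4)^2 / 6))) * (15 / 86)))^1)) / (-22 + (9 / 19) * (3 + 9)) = 3591 / 21328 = 0.17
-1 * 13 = -13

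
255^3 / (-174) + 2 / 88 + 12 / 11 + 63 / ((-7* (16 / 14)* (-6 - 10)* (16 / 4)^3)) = -249027213695 / 2613248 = -95294.14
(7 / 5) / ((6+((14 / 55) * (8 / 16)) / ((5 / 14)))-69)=-55 / 2461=-0.02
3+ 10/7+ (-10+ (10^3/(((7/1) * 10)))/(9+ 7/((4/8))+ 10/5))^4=18985369/2401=7907.28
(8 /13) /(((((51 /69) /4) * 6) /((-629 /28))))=-3404 /273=-12.47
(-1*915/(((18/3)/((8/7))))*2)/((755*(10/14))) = -488/755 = -0.65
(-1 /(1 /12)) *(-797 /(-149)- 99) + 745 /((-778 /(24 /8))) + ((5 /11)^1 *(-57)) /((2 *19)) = 1120.26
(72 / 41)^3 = 373248 / 68921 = 5.42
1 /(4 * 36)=1 /144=0.01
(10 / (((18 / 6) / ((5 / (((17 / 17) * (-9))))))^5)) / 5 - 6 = -86099692 / 14348907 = -6.00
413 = 413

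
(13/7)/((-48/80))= -65/21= -3.10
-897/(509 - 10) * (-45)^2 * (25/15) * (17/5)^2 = -34996455/499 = -70133.18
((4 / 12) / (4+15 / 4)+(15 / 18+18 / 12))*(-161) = -35581 / 93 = -382.59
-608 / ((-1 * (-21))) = -608 / 21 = -28.95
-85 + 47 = -38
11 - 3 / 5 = 52 / 5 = 10.40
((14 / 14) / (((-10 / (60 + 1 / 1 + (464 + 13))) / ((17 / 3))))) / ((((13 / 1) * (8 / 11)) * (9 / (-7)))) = 25.08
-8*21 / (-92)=42 / 23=1.83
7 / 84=1 / 12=0.08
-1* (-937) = 937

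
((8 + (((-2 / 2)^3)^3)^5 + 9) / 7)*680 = 10880 / 7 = 1554.29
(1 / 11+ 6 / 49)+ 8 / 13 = 5807 / 7007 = 0.83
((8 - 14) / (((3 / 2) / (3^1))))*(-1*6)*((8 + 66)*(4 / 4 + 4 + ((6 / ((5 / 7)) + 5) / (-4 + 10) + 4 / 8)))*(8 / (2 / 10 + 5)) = 824064 / 13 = 63389.54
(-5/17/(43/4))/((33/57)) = -380/8041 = -0.05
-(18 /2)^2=-81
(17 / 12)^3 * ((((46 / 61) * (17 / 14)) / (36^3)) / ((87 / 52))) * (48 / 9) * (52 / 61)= 324646127 / 2140964629776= 0.00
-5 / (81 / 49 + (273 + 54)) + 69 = 68.98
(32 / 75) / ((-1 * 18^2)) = -8 / 6075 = -0.00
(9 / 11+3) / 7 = 0.55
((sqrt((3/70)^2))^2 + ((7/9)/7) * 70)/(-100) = -343081/4410000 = -0.08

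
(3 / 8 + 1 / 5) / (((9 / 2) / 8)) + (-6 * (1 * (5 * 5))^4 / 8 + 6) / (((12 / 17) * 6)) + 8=-99594343 / 1440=-69162.74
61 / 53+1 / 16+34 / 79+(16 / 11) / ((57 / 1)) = 70118993 / 42003984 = 1.67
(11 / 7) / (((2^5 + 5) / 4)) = 44 / 259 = 0.17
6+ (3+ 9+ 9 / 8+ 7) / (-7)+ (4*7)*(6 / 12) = 17.12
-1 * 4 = -4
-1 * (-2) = 2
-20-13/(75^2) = -112513/5625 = -20.00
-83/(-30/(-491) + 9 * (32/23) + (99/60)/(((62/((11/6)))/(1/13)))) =-30219164560/4582605973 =-6.59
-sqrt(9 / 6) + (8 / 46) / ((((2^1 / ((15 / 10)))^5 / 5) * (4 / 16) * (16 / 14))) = 8505 / 11776 - sqrt(6) / 2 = -0.50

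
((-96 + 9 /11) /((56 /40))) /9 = -1745 /231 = -7.55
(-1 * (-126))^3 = 2000376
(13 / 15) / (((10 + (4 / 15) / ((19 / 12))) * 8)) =247 / 23184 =0.01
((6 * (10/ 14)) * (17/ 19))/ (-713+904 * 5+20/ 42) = 1530/ 1519183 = 0.00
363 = 363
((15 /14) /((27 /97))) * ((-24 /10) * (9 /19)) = -582 /133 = -4.38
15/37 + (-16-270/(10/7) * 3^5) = -1699876/37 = -45942.59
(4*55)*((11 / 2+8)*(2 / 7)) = 5940 / 7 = 848.57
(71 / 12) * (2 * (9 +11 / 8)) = 5893 / 48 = 122.77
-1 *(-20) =20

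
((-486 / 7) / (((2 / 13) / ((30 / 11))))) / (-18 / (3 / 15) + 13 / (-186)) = 17627220 / 1289981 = 13.66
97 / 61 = 1.59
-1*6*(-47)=282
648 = 648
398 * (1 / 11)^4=398 / 14641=0.03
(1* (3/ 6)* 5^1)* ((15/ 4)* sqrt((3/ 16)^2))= 225/ 128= 1.76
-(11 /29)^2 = -121 /841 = -0.14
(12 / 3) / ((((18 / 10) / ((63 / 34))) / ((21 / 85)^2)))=0.25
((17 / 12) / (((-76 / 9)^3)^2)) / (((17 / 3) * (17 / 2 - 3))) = 531441 / 4239398428672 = 0.00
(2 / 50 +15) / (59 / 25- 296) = -376 / 7341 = -0.05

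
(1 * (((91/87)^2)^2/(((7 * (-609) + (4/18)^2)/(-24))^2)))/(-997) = -3199433380416/84077113089539464957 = -0.00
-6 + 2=-4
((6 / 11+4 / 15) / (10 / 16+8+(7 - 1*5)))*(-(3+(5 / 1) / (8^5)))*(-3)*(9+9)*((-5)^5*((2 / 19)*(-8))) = 7410040875 / 227392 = 32587.08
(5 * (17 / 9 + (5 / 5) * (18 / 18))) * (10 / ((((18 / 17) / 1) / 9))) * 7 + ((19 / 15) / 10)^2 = 8594.46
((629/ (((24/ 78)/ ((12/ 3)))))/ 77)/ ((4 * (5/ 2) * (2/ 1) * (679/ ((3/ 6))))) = 8177/ 2091320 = 0.00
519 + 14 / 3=1571 / 3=523.67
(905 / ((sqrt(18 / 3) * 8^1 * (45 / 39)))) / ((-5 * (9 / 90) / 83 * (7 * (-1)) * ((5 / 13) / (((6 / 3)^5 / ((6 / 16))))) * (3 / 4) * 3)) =324977536 * sqrt(6) / 8505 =93595.43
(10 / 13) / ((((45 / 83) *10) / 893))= 74119 / 585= 126.70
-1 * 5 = -5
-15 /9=-5 /3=-1.67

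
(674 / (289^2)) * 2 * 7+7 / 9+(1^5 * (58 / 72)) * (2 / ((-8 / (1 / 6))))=61856707 / 72162144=0.86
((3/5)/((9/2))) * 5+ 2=8/3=2.67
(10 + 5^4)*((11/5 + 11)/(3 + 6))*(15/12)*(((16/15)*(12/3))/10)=22352/45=496.71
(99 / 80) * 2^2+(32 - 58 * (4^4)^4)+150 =-4982162059621 / 20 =-249108102981.05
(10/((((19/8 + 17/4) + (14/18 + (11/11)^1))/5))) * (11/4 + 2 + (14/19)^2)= 1375740/43681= 31.50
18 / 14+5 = 6.29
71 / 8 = 8.88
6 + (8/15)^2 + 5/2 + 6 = 6653/450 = 14.78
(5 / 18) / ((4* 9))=5 / 648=0.01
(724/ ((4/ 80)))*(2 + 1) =43440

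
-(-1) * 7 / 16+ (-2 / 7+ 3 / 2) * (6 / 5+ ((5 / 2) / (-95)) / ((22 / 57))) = 11161 / 6160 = 1.81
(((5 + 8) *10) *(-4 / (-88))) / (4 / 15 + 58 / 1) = 975 / 9614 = 0.10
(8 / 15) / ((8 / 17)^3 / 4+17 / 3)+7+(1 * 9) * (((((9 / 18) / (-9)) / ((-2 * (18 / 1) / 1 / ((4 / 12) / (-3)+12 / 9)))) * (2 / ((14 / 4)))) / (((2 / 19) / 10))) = 3813163811 / 475741350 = 8.02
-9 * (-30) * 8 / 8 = 270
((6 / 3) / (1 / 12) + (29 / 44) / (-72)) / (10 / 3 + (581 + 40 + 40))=76003 / 2104608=0.04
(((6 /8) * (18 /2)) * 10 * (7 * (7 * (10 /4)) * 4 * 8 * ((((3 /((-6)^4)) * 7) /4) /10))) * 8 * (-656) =-562520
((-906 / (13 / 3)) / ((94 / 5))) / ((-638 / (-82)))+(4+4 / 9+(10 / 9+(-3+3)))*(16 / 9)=133361005 / 15787629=8.45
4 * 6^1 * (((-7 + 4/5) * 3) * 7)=-15624/5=-3124.80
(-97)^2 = 9409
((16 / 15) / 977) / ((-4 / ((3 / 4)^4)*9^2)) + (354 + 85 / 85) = 355.00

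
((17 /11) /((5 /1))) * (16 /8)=0.62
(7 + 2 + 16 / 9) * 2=194 / 9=21.56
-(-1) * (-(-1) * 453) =453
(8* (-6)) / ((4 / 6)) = -72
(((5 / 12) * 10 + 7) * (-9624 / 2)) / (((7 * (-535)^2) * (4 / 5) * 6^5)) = -26867 / 6231919680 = -0.00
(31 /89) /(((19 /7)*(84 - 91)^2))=31 /11837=0.00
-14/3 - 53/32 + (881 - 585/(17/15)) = 585073/1632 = 358.50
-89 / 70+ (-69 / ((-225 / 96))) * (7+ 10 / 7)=86403 / 350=246.87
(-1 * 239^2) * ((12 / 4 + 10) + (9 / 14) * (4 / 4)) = -10910111 / 14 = -779293.64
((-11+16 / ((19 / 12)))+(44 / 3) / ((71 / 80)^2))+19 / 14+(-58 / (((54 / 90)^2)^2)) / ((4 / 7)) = -41495524846 / 54306693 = -764.10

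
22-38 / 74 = 795 / 37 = 21.49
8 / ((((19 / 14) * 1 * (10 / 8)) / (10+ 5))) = 1344 / 19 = 70.74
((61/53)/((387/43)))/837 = 61/399249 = 0.00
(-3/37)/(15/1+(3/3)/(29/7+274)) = -5841/1080844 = -0.01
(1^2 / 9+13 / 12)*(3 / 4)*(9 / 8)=129 / 128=1.01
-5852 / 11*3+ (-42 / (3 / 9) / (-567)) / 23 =-330370 / 207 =-1595.99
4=4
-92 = -92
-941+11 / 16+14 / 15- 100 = -249451 / 240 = -1039.38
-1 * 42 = -42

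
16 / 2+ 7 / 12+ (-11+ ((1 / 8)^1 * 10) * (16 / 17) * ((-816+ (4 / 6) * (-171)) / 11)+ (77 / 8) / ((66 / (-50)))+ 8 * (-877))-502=-34230755 / 4488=-7627.17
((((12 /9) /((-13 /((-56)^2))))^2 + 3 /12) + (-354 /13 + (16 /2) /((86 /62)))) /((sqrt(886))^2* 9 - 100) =27058983331 /2059932888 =13.14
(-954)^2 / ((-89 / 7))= -6370812 / 89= -71582.16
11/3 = 3.67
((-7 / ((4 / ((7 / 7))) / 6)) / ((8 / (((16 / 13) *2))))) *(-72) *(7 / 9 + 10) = 32592 / 13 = 2507.08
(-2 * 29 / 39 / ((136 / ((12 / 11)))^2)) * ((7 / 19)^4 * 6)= -0.00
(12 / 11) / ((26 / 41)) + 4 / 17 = 1.96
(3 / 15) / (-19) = -1 / 95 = -0.01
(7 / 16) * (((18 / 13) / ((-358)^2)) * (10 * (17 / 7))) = 765 / 6664528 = 0.00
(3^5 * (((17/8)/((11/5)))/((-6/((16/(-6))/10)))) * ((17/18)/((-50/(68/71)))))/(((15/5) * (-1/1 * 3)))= 0.02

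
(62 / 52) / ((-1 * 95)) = -31 / 2470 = -0.01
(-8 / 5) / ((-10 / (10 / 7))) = 8 / 35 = 0.23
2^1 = 2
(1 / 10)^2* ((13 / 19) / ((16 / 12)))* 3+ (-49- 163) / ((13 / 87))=-140172879 / 98800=-1418.75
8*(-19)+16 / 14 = -1056 / 7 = -150.86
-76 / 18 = -38 / 9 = -4.22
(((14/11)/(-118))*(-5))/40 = 7/5192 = 0.00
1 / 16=0.06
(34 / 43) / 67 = 34 / 2881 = 0.01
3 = 3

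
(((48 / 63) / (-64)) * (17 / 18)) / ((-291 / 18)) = 17 / 24444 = 0.00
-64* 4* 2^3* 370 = -757760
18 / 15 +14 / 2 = 8.20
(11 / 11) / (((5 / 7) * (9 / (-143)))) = -1001 / 45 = -22.24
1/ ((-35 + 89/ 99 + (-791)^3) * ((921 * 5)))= -33/ 75209561195675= -0.00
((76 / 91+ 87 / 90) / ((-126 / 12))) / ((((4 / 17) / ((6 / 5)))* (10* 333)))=-83623 / 318181500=-0.00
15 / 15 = 1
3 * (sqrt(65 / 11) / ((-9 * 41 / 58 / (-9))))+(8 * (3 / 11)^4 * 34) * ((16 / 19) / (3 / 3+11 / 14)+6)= 20.05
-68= -68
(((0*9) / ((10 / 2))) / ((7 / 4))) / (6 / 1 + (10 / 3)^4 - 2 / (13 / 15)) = 0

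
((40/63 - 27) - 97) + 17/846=-123.34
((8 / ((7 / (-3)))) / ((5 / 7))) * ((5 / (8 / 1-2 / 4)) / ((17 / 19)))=-304 / 85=-3.58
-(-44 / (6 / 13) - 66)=484 / 3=161.33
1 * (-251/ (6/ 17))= -4267/ 6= -711.17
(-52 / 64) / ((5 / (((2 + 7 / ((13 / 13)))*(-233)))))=340.76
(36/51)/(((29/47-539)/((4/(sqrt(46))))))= -141*sqrt(46)/1236733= -0.00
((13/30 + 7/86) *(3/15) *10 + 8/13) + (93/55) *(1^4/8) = 1.86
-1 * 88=-88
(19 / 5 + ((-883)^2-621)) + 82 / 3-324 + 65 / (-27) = 105134318 / 135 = 778772.73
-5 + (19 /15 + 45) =619 /15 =41.27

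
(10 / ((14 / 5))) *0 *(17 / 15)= 0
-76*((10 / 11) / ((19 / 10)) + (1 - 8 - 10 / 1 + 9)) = 6288 / 11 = 571.64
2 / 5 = 0.40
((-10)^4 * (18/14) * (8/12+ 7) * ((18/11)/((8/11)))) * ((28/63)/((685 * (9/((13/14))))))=299000/20139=14.85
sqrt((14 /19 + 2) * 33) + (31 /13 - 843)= -10928 /13 + 2 * sqrt(8151) /19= -831.11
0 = 0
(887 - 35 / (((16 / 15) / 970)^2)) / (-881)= 1852340107 / 56384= 32852.23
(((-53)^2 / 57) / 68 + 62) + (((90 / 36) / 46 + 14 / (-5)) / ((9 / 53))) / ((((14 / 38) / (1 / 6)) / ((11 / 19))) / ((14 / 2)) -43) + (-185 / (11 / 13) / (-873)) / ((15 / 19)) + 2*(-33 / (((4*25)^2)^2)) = 316950027127011017929 / 4997415124350000000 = 63.42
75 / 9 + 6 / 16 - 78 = -1663 / 24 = -69.29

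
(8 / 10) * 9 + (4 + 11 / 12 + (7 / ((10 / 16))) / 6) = 839 / 60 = 13.98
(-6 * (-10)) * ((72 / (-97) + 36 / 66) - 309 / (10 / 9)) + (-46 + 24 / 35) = -625271932 / 37345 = -16743.12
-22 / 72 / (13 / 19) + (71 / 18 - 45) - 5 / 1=-21763 / 468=-46.50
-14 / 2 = -7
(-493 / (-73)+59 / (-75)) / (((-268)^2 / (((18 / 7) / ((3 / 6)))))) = 24501 / 57346975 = 0.00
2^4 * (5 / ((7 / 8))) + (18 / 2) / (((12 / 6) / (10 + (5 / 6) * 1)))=3925 / 28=140.18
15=15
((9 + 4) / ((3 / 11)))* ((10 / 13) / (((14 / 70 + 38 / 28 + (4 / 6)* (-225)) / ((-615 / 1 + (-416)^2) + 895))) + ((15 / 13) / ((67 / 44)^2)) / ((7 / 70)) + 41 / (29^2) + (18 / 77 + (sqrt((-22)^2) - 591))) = -57408336019363906 / 823800859539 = -69687.15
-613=-613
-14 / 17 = -0.82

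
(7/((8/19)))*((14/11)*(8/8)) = 931/44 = 21.16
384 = 384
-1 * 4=-4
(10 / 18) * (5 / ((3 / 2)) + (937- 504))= 6545 / 27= 242.41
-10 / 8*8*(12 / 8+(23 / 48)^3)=-890275 / 55296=-16.10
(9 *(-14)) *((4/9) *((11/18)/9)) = -3.80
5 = 5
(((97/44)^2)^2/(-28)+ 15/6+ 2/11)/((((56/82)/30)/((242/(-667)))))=-118644972825/4049554432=-29.30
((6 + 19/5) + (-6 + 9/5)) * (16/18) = 224/45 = 4.98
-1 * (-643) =643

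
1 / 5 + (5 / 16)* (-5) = -109 / 80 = -1.36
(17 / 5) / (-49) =-17 / 245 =-0.07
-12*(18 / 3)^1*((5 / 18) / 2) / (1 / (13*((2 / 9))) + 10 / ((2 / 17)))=-260 / 2219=-0.12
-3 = -3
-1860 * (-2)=3720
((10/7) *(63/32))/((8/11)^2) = 5445/1024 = 5.32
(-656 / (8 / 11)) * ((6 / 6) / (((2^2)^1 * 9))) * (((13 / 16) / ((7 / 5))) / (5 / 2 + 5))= -5863 / 3024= -1.94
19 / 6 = 3.17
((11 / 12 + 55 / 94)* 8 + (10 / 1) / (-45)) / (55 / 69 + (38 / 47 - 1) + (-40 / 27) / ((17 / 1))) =1462731 / 64313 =22.74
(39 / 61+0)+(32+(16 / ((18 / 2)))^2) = 176887 / 4941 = 35.80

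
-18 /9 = -2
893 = 893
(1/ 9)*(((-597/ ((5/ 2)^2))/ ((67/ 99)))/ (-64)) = 6567/ 26800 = 0.25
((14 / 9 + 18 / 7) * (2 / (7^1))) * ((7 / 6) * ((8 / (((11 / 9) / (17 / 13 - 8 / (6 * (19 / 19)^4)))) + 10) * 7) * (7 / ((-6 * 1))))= -98420 / 891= -110.46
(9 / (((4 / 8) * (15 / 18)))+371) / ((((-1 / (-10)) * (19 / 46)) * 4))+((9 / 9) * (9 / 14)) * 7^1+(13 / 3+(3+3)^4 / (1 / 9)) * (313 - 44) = 358092517 / 114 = 3141162.43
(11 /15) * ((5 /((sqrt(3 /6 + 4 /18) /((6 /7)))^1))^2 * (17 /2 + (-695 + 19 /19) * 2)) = -16388460 /637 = -25727.57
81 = 81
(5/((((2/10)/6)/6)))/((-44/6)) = -122.73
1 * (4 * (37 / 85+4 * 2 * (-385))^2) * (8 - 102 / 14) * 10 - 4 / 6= 1644476832010 / 6069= 270963392.98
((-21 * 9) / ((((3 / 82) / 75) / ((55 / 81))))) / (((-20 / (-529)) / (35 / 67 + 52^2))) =-2521821781325 / 134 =-18819565532.28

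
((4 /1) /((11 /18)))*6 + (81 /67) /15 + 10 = 181867 /3685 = 49.35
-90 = -90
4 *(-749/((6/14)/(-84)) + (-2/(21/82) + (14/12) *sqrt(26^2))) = 12333428/21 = 587306.10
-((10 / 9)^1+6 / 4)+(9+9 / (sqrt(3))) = 3 * sqrt(3)+115 / 18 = 11.59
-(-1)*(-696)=-696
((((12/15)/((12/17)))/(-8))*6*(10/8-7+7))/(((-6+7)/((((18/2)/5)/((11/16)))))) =-153/55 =-2.78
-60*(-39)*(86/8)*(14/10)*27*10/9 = 1056510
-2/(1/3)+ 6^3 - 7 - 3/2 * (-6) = 212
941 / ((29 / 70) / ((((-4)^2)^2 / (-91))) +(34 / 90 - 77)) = -21680640 / 1768769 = -12.26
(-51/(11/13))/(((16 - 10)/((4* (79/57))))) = -55.69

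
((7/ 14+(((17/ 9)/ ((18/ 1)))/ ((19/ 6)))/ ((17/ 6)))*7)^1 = 1225/ 342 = 3.58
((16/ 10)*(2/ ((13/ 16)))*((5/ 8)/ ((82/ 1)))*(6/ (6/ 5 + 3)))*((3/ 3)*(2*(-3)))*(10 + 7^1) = -16320/ 3731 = -4.37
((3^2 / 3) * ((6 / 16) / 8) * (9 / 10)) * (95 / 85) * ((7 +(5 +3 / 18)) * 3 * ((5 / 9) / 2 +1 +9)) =461871 / 8704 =53.06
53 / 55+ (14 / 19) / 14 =1062 / 1045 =1.02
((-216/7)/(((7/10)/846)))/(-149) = 1827360/7301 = 250.29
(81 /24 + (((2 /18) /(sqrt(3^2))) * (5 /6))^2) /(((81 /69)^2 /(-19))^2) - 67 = 16031985390461 /27894275208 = 574.74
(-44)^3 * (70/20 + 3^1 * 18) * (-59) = 288986720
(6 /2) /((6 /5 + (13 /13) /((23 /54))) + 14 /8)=1380 /2437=0.57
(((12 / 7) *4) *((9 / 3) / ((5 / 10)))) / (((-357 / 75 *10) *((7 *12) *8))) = -15 / 11662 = -0.00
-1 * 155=-155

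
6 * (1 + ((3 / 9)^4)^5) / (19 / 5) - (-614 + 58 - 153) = 15691692065977 / 22082967873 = 710.58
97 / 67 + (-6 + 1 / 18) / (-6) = 17645 / 7236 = 2.44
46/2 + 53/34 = 835/34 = 24.56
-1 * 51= -51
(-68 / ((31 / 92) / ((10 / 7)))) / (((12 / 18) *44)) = -9.83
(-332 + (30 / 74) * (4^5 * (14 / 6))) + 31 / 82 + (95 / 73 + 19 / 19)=141599659 / 221482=639.33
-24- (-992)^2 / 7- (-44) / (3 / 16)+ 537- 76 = -2938087 / 21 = -139908.90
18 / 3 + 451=457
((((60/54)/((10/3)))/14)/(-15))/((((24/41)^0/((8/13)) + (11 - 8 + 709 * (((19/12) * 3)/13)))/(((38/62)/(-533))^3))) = 27436/2997428785721324955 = 0.00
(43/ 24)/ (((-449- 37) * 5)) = -43/ 58320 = -0.00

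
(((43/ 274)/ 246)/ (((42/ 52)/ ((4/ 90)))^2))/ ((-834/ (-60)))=58136/ 418344526845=0.00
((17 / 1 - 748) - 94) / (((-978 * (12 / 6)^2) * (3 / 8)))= 275 / 489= 0.56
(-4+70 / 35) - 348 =-350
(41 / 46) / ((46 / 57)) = 2337 / 2116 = 1.10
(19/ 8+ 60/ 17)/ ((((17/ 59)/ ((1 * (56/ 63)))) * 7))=47377/ 18207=2.60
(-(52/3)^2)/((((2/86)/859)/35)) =-3495717680/9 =-388413075.56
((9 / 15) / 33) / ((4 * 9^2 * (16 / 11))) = 1 / 25920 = 0.00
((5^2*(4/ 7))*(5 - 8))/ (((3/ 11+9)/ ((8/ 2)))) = -2200/ 119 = -18.49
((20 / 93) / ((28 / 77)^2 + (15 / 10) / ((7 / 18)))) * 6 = 33880 / 104749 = 0.32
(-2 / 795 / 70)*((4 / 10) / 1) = -2 / 139125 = -0.00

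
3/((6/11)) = 11/2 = 5.50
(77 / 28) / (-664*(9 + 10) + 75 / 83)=-0.00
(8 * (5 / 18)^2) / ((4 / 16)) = 200 / 81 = 2.47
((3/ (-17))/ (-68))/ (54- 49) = 3/ 5780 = 0.00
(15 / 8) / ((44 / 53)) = 795 / 352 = 2.26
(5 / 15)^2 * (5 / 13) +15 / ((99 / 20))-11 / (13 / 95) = -99500 / 1287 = -77.31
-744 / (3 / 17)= -4216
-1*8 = -8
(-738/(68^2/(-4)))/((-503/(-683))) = 252027/290734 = 0.87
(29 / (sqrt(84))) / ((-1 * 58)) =-sqrt(21) / 84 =-0.05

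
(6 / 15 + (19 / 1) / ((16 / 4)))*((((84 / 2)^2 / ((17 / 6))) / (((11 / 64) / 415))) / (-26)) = -723860928 / 2431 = -297762.62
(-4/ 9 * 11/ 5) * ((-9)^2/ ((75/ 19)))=-20.06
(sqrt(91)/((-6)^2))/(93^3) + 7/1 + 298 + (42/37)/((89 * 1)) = sqrt(91)/28956852 + 1004407/3293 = 305.01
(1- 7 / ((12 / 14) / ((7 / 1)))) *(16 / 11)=-2696 / 33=-81.70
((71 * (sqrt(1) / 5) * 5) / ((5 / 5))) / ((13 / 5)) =355 / 13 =27.31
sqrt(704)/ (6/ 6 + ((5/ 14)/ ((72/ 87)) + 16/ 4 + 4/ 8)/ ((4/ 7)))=1536* sqrt(11)/ 1849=2.76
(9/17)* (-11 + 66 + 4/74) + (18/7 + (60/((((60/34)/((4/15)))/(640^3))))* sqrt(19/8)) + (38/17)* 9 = 228231/4403 + 1782579200* sqrt(38)/3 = 3662852112.46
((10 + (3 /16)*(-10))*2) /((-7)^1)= -2.32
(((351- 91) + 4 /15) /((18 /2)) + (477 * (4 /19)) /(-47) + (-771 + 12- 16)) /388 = -90201433 /46775340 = -1.93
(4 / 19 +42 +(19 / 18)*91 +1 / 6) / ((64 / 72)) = 2959 / 19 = 155.74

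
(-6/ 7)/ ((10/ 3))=-9/ 35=-0.26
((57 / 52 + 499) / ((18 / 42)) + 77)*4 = 194047 / 39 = 4975.56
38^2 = 1444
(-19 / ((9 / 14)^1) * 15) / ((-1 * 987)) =0.45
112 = 112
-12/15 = -4/5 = -0.80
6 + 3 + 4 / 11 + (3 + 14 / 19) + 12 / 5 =16198 / 1045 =15.50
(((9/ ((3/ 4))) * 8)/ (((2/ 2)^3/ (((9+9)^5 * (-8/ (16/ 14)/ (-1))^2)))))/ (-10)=-888852787.20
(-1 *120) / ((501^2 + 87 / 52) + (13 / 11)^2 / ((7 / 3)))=-1761760 / 3685062699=-0.00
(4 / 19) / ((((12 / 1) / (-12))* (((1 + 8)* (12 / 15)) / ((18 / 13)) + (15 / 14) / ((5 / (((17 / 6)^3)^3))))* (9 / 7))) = -731566080 / 11289080715727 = -0.00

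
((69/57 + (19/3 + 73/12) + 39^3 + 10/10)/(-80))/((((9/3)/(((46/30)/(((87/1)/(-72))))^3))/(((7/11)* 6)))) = 18434751013168/9557439375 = 1928.84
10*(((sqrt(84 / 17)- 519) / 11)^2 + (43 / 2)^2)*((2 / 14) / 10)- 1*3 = 21947489 / 57596- 2076*sqrt(357) / 14399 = 378.34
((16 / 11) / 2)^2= 64 / 121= 0.53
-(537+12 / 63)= -11281 / 21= -537.19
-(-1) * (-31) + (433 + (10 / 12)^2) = 14497 / 36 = 402.69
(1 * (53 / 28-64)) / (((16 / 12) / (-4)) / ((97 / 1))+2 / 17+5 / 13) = -111836829 / 898240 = -124.51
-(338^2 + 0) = -114244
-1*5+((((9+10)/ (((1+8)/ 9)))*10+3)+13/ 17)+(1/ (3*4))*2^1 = 19271/ 102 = 188.93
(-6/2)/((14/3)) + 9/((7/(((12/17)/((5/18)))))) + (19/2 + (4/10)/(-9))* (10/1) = 1040797/10710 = 97.18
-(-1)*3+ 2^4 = 19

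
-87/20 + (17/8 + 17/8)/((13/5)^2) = -3.72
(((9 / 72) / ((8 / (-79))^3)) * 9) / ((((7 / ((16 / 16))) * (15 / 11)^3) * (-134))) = 656234909 / 1440768000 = 0.46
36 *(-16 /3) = -192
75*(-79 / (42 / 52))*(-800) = 41080000 / 7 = 5868571.43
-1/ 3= -0.33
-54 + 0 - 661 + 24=-691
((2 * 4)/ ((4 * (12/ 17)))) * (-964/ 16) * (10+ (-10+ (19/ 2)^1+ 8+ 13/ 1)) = -249917/ 48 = -5206.60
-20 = -20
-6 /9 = -2 /3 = -0.67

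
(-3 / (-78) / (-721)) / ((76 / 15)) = -15 / 1424696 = -0.00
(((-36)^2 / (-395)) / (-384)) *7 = 189 / 3160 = 0.06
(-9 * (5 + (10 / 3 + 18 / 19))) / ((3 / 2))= -1058 / 19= -55.68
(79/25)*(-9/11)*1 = -711/275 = -2.59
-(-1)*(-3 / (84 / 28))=-1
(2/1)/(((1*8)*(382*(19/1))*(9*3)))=1/783864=0.00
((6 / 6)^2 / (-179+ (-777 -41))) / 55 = -0.00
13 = 13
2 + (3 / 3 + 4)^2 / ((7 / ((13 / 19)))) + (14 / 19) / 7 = 605 / 133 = 4.55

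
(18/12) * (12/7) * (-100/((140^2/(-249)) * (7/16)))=17928/2401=7.47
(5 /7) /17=0.04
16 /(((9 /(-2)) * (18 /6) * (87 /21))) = -224 /783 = -0.29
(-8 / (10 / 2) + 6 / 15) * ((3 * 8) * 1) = -144 / 5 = -28.80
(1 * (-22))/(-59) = 22/59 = 0.37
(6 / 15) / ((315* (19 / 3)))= 0.00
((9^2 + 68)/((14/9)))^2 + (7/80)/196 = 143862487/15680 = 9174.90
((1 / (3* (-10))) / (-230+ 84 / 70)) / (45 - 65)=-1 / 137280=-0.00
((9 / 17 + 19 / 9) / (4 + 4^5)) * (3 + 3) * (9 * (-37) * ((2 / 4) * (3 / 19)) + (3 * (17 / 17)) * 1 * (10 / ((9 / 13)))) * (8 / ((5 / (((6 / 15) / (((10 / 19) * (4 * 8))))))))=196243 / 19660500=0.01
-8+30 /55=-7.45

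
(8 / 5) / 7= 8 / 35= 0.23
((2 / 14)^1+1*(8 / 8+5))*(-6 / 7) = -258 / 49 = -5.27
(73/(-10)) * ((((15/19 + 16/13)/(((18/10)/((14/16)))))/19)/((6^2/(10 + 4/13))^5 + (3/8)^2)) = -1377068203635292/1897010946072770463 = -0.00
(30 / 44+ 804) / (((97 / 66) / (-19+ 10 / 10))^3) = -1478285.47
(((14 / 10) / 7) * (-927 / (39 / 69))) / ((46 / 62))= -28737 / 65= -442.11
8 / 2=4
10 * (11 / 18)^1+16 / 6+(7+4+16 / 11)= 2102 / 99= 21.23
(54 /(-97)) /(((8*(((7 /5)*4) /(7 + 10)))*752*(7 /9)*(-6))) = 0.00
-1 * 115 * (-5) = 575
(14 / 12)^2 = 49 / 36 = 1.36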